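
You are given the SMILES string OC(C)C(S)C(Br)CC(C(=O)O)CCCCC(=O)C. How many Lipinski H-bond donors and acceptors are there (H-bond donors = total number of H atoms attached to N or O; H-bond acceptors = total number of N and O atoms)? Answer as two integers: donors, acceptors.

Donors: find every N or O and count the H atoms it carries.
  atom 1 (O): bond orders sum to 1 → 1 H
  atom 11 (O): bond orders sum to 2 → 0 H
  atom 12 (O): bond orders sum to 1 → 1 H
  atom 18 (O): bond orders sum to 2 → 0 H
Lipinski HBD = 2.
Acceptors: N atoms = 0, O atoms = 4 → HBA = 4.

2, 4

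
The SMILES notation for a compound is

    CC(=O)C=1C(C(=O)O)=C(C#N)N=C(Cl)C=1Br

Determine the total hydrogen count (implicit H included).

Walk through each heavy atom and fill implicit hydrogens from standard valence (C 4, N 3, O 2, S 2, halogen 1):
  atom 1: C, bond orders sum to 1 (valence 4) → 3 H
  atom 2: C, bond orders sum to 4 (valence 4) → 0 H
  atom 3: O, bond orders sum to 2 (valence 2) → 0 H
  atom 4: C, bond orders sum to 4 (valence 4) → 0 H
  atom 5: C, bond orders sum to 4 (valence 4) → 0 H
  atom 6: C, bond orders sum to 4 (valence 4) → 0 H
  atom 7: O, bond orders sum to 2 (valence 2) → 0 H
  atom 8: O, bond orders sum to 1 (valence 2) → 1 H
  atom 9: C, bond orders sum to 4 (valence 4) → 0 H
  atom 10: C, bond orders sum to 4 (valence 4) → 0 H
  atom 11: N, bond orders sum to 3 (valence 3) → 0 H
  atom 12: N, bond orders sum to 3 (valence 3) → 0 H
  atom 13: C, bond orders sum to 4 (valence 4) → 0 H
  atom 14: Cl (halogen, monovalent) → 0 H
  atom 15: C, bond orders sum to 4 (valence 4) → 0 H
  atom 16: Br (halogen, monovalent) → 0 H
Total hydrogens: 4.

4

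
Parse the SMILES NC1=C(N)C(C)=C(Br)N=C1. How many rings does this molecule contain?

1

In SMILES, each pair of matching ring-closure digits denotes one ring-closing bond; the number of such bonds equals the number of independent rings.
Ring-closure bonds here: 1.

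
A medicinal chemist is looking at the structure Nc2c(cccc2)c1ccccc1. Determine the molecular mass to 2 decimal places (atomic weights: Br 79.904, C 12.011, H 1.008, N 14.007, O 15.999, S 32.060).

169.23 g/mol

First, the molecular formula is C12H11N (counting implicit H from valence).
  C: 12 × 12.011 = 144.132
  H: 11 × 1.008 = 11.088
  N: 1 × 14.007 = 14.007
Sum: 12×12.011 + 11×1.008 + 1×14.007 = 169.227 → 169.23 g/mol.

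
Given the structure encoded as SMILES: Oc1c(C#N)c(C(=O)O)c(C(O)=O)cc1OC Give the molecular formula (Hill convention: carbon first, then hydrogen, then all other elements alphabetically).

C10H7NO6

Walk through each heavy atom and fill implicit hydrogens from standard valence (C 4, N 3, O 2, S 2, halogen 1); for lowercase aromatic atoms, an aromatic c carries 1 H when it has two neighbours and 0 H with three, and aromatic n carries 0 H:
  atom 1: O, bond orders sum to 1 (valence 2) → 1 H
  atom 2: aromatic c, 3 neighbours → 0 H
  atom 3: aromatic c, 3 neighbours → 0 H
  atom 4: C, bond orders sum to 4 (valence 4) → 0 H
  atom 5: N, bond orders sum to 3 (valence 3) → 0 H
  atom 6: aromatic c, 3 neighbours → 0 H
  atom 7: C, bond orders sum to 4 (valence 4) → 0 H
  atom 8: O, bond orders sum to 2 (valence 2) → 0 H
  atom 9: O, bond orders sum to 1 (valence 2) → 1 H
  atom 10: aromatic c, 3 neighbours → 0 H
  atom 11: C, bond orders sum to 4 (valence 4) → 0 H
  atom 12: O, bond orders sum to 1 (valence 2) → 1 H
  atom 13: O, bond orders sum to 2 (valence 2) → 0 H
  atom 14: aromatic c, 2 neighbours → 1 H
  atom 15: aromatic c, 3 neighbours → 0 H
  atom 16: O, bond orders sum to 2 (valence 2) → 0 H
  atom 17: C, bond orders sum to 1 (valence 4) → 3 H
Totals → C:10, H:7, N:1, O:6.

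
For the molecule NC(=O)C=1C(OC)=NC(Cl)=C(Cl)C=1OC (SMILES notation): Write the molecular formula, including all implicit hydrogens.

Walk through each heavy atom and fill implicit hydrogens from standard valence (C 4, N 3, O 2, S 2, halogen 1):
  atom 1: N, bond orders sum to 1 (valence 3) → 2 H
  atom 2: C, bond orders sum to 4 (valence 4) → 0 H
  atom 3: O, bond orders sum to 2 (valence 2) → 0 H
  atom 4: C, bond orders sum to 4 (valence 4) → 0 H
  atom 5: C, bond orders sum to 4 (valence 4) → 0 H
  atom 6: O, bond orders sum to 2 (valence 2) → 0 H
  atom 7: C, bond orders sum to 1 (valence 4) → 3 H
  atom 8: N, bond orders sum to 3 (valence 3) → 0 H
  atom 9: C, bond orders sum to 4 (valence 4) → 0 H
  atom 10: Cl (halogen, monovalent) → 0 H
  atom 11: C, bond orders sum to 4 (valence 4) → 0 H
  atom 12: Cl (halogen, monovalent) → 0 H
  atom 13: C, bond orders sum to 4 (valence 4) → 0 H
  atom 14: O, bond orders sum to 2 (valence 2) → 0 H
  atom 15: C, bond orders sum to 1 (valence 4) → 3 H
Totals → C:8, H:8, Cl:2, N:2, O:3.

C8H8Cl2N2O3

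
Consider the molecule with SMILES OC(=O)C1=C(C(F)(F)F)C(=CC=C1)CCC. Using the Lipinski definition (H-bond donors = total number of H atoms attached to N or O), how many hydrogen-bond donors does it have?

1

Donors: find every N or O and count the H atoms it carries.
  atom 1 (O): bond orders sum to 1 → 1 H
  atom 3 (O): bond orders sum to 2 → 0 H
Lipinski HBD = 1.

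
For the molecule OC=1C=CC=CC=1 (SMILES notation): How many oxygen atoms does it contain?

1

Scan the SMILES for O atoms (remember two-letter symbols like Cl and Br are single atoms).
Oxygen count: 1.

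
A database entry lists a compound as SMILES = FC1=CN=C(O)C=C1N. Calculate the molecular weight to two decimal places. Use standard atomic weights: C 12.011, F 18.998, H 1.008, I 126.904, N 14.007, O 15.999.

128.11 g/mol

First, the molecular formula is C5H5FN2O (counting implicit H from valence).
  C: 5 × 12.011 = 60.055
  F: 1 × 18.998 = 18.998
  H: 5 × 1.008 = 5.040
  N: 2 × 14.007 = 28.014
  O: 1 × 15.999 = 15.999
Sum: 5×12.011 + 1×18.998 + 5×1.008 + 2×14.007 + 1×15.999 = 128.106 → 128.11 g/mol.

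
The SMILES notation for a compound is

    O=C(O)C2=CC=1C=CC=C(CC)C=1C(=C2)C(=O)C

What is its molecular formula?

C15H14O3

Walk through each heavy atom and fill implicit hydrogens from standard valence (C 4, N 3, O 2, S 2, halogen 1):
  atom 1: O, bond orders sum to 2 (valence 2) → 0 H
  atom 2: C, bond orders sum to 4 (valence 4) → 0 H
  atom 3: O, bond orders sum to 1 (valence 2) → 1 H
  atom 4: C, bond orders sum to 4 (valence 4) → 0 H
  atom 5: C, bond orders sum to 3 (valence 4) → 1 H
  atom 6: C, bond orders sum to 4 (valence 4) → 0 H
  atom 7: C, bond orders sum to 3 (valence 4) → 1 H
  atom 8: C, bond orders sum to 3 (valence 4) → 1 H
  atom 9: C, bond orders sum to 3 (valence 4) → 1 H
  atom 10: C, bond orders sum to 4 (valence 4) → 0 H
  atom 11: C, bond orders sum to 2 (valence 4) → 2 H
  atom 12: C, bond orders sum to 1 (valence 4) → 3 H
  atom 13: C, bond orders sum to 4 (valence 4) → 0 H
  atom 14: C, bond orders sum to 4 (valence 4) → 0 H
  atom 15: C, bond orders sum to 3 (valence 4) → 1 H
  atom 16: C, bond orders sum to 4 (valence 4) → 0 H
  atom 17: O, bond orders sum to 2 (valence 2) → 0 H
  atom 18: C, bond orders sum to 1 (valence 4) → 3 H
Totals → C:15, H:14, O:3.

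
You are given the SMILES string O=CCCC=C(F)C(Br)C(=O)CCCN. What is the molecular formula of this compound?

Walk through each heavy atom and fill implicit hydrogens from standard valence (C 4, N 3, O 2, S 2, halogen 1):
  atom 1: O, bond orders sum to 2 (valence 2) → 0 H
  atom 2: C, bond orders sum to 3 (valence 4) → 1 H
  atom 3: C, bond orders sum to 2 (valence 4) → 2 H
  atom 4: C, bond orders sum to 2 (valence 4) → 2 H
  atom 5: C, bond orders sum to 3 (valence 4) → 1 H
  atom 6: C, bond orders sum to 4 (valence 4) → 0 H
  atom 7: F (halogen, monovalent) → 0 H
  atom 8: C, bond orders sum to 3 (valence 4) → 1 H
  atom 9: Br (halogen, monovalent) → 0 H
  atom 10: C, bond orders sum to 4 (valence 4) → 0 H
  atom 11: O, bond orders sum to 2 (valence 2) → 0 H
  atom 12: C, bond orders sum to 2 (valence 4) → 2 H
  atom 13: C, bond orders sum to 2 (valence 4) → 2 H
  atom 14: C, bond orders sum to 2 (valence 4) → 2 H
  atom 15: N, bond orders sum to 1 (valence 3) → 2 H
Totals → C:10, H:15, Br:1, F:1, N:1, O:2.
In Hill order: C10H15BrFNO2.

C10H15BrFNO2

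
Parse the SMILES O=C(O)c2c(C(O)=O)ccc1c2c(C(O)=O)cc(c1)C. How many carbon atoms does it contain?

Count every carbon token in the SMILES (each C, including those in ring-closure positions and inside branches).
Carbon count: 14.

14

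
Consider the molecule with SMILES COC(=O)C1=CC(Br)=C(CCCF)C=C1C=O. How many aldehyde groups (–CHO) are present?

1

The aldehyde motif appears at heavy-atom position 16 in the SMILES.
Other groups present: 1 ester.
Aldehyde count: 1.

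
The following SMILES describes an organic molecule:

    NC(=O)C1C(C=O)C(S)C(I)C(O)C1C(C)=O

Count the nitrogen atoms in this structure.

1

Scan the SMILES for N atoms (remember two-letter symbols like Cl and Br are single atoms).
Nitrogen count: 1.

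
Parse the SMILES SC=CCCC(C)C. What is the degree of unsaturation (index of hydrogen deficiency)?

Molecular formula: C7H14S.
DoU = (2C + 2 + N − H − X) / 2, where X is the halogen count and O/S are ignored.
    = (2·7 + 2 + 0 − 14 − 0) / 2 = 2 / 2 = 1.

1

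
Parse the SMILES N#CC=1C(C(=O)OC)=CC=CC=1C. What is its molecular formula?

Walk through each heavy atom and fill implicit hydrogens from standard valence (C 4, N 3, O 2, S 2, halogen 1):
  atom 1: N, bond orders sum to 3 (valence 3) → 0 H
  atom 2: C, bond orders sum to 4 (valence 4) → 0 H
  atom 3: C, bond orders sum to 4 (valence 4) → 0 H
  atom 4: C, bond orders sum to 4 (valence 4) → 0 H
  atom 5: C, bond orders sum to 4 (valence 4) → 0 H
  atom 6: O, bond orders sum to 2 (valence 2) → 0 H
  atom 7: O, bond orders sum to 2 (valence 2) → 0 H
  atom 8: C, bond orders sum to 1 (valence 4) → 3 H
  atom 9: C, bond orders sum to 3 (valence 4) → 1 H
  atom 10: C, bond orders sum to 3 (valence 4) → 1 H
  atom 11: C, bond orders sum to 3 (valence 4) → 1 H
  atom 12: C, bond orders sum to 4 (valence 4) → 0 H
  atom 13: C, bond orders sum to 1 (valence 4) → 3 H
Totals → C:10, H:9, N:1, O:2.

C10H9NO2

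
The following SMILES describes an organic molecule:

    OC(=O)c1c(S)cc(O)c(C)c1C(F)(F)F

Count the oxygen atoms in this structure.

Scan the SMILES for O atoms (remember two-letter symbols like Cl and Br are single atoms).
Oxygen count: 3.

3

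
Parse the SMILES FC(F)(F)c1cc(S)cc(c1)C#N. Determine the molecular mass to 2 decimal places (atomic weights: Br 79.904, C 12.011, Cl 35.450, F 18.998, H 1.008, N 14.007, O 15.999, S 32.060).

203.18 g/mol

First, the molecular formula is C8H4F3NS (counting implicit H from valence).
  C: 8 × 12.011 = 96.088
  F: 3 × 18.998 = 56.994
  H: 4 × 1.008 = 4.032
  N: 1 × 14.007 = 14.007
  S: 1 × 32.060 = 32.060
Sum: 8×12.011 + 3×18.998 + 4×1.008 + 1×14.007 + 1×32.060 = 203.181 → 203.18 g/mol.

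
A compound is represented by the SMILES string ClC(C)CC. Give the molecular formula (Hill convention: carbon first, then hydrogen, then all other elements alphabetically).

Walk through each heavy atom and fill implicit hydrogens from standard valence (C 4, N 3, O 2, S 2, halogen 1):
  atom 1: Cl (halogen, monovalent) → 0 H
  atom 2: C, bond orders sum to 3 (valence 4) → 1 H
  atom 3: C, bond orders sum to 1 (valence 4) → 3 H
  atom 4: C, bond orders sum to 2 (valence 4) → 2 H
  atom 5: C, bond orders sum to 1 (valence 4) → 3 H
Totals → C:4, H:9, Cl:1.
In Hill order: C4H9Cl.

C4H9Cl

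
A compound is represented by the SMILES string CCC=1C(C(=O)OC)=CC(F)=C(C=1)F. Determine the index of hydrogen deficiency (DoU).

5

Degree of unsaturation = (number of rings) + (number of π bonds).
Ring closures in the SMILES: 1.
π bonds: 4 double bonds (each 1 DoU) → 4 DoU from unsaturation.
Total DoU = 1 + 4 = 5.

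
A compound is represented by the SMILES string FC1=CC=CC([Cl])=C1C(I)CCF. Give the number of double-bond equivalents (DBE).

4

Degree of unsaturation = (number of rings) + (number of π bonds).
Ring closures in the SMILES: 1.
π bonds: 3 double bonds (each 1 DoU) → 3 DoU from unsaturation.
Total DoU = 1 + 3 = 4.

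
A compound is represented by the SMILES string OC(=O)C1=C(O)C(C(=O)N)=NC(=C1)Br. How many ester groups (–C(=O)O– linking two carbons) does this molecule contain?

Scan the SMILES for the ester motif — none present.
Groups that are present: 1 amide, 1 carboxylic acid, 1 hydroxyl.

0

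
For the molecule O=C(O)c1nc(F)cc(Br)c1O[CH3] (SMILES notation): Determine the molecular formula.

Walk through each heavy atom and fill implicit hydrogens from standard valence (C 4, N 3, O 2, S 2, halogen 1); for lowercase aromatic atoms, an aromatic c carries 1 H when it has two neighbours and 0 H with three, and aromatic n carries 0 H:
  atom 1: O, bond orders sum to 2 (valence 2) → 0 H
  atom 2: C, bond orders sum to 4 (valence 4) → 0 H
  atom 3: O, bond orders sum to 1 (valence 2) → 1 H
  atom 4: aromatic c, 3 neighbours → 0 H
  atom 5: aromatic n, 2 neighbours → 0 H
  atom 6: aromatic c, 3 neighbours → 0 H
  atom 7: F (halogen, monovalent) → 0 H
  atom 8: aromatic c, 2 neighbours → 1 H
  atom 9: aromatic c, 3 neighbours → 0 H
  atom 10: Br (halogen, monovalent) → 0 H
  atom 11: aromatic c, 3 neighbours → 0 H
  atom 12: O, bond orders sum to 2 (valence 2) → 0 H
  atom 13: C with explicit H count 3
Totals → C:7, H:5, Br:1, F:1, N:1, O:3.

C7H5BrFNO3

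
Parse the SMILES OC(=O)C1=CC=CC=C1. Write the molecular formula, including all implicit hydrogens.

Walk through each heavy atom and fill implicit hydrogens from standard valence (C 4, N 3, O 2, S 2, halogen 1):
  atom 1: O, bond orders sum to 1 (valence 2) → 1 H
  atom 2: C, bond orders sum to 4 (valence 4) → 0 H
  atom 3: O, bond orders sum to 2 (valence 2) → 0 H
  atom 4: C, bond orders sum to 4 (valence 4) → 0 H
  atom 5: C, bond orders sum to 3 (valence 4) → 1 H
  atom 6: C, bond orders sum to 3 (valence 4) → 1 H
  atom 7: C, bond orders sum to 3 (valence 4) → 1 H
  atom 8: C, bond orders sum to 3 (valence 4) → 1 H
  atom 9: C, bond orders sum to 3 (valence 4) → 1 H
Totals → C:7, H:6, O:2.

C7H6O2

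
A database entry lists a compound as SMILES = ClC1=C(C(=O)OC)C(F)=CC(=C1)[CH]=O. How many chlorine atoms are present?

1

Scan the SMILES for Cl atoms (remember two-letter symbols like Cl and Br are single atoms).
Chlorine count: 1.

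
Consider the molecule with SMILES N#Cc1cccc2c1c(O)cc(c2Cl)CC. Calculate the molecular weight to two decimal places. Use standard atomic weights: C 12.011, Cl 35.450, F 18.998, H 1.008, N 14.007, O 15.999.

First, the molecular formula is C13H10ClNO (counting implicit H from valence).
  C: 13 × 12.011 = 156.143
  Cl: 1 × 35.450 = 35.450
  H: 10 × 1.008 = 10.080
  N: 1 × 14.007 = 14.007
  O: 1 × 15.999 = 15.999
Sum: 13×12.011 + 1×35.450 + 10×1.008 + 1×14.007 + 1×15.999 = 231.679 → 231.68 g/mol.

231.68 g/mol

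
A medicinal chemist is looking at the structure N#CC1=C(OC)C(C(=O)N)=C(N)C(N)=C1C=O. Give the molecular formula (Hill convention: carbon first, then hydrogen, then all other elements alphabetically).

Walk through each heavy atom and fill implicit hydrogens from standard valence (C 4, N 3, O 2, S 2, halogen 1):
  atom 1: N, bond orders sum to 3 (valence 3) → 0 H
  atom 2: C, bond orders sum to 4 (valence 4) → 0 H
  atom 3: C, bond orders sum to 4 (valence 4) → 0 H
  atom 4: C, bond orders sum to 4 (valence 4) → 0 H
  atom 5: O, bond orders sum to 2 (valence 2) → 0 H
  atom 6: C, bond orders sum to 1 (valence 4) → 3 H
  atom 7: C, bond orders sum to 4 (valence 4) → 0 H
  atom 8: C, bond orders sum to 4 (valence 4) → 0 H
  atom 9: O, bond orders sum to 2 (valence 2) → 0 H
  atom 10: N, bond orders sum to 1 (valence 3) → 2 H
  atom 11: C, bond orders sum to 4 (valence 4) → 0 H
  atom 12: N, bond orders sum to 1 (valence 3) → 2 H
  atom 13: C, bond orders sum to 4 (valence 4) → 0 H
  atom 14: N, bond orders sum to 1 (valence 3) → 2 H
  atom 15: C, bond orders sum to 4 (valence 4) → 0 H
  atom 16: C, bond orders sum to 3 (valence 4) → 1 H
  atom 17: O, bond orders sum to 2 (valence 2) → 0 H
Totals → C:10, H:10, N:4, O:3.

C10H10N4O3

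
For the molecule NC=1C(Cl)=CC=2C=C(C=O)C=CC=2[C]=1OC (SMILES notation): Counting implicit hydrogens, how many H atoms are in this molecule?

Walk through each heavy atom and fill implicit hydrogens from standard valence (C 4, N 3, O 2, S 2, halogen 1):
  atom 1: N, bond orders sum to 1 (valence 3) → 2 H
  atom 2: C, bond orders sum to 4 (valence 4) → 0 H
  atom 3: C, bond orders sum to 4 (valence 4) → 0 H
  atom 4: Cl (halogen, monovalent) → 0 H
  atom 5: C, bond orders sum to 3 (valence 4) → 1 H
  atom 6: C, bond orders sum to 4 (valence 4) → 0 H
  atom 7: C, bond orders sum to 3 (valence 4) → 1 H
  atom 8: C, bond orders sum to 4 (valence 4) → 0 H
  atom 9: C, bond orders sum to 3 (valence 4) → 1 H
  atom 10: O, bond orders sum to 2 (valence 2) → 0 H
  atom 11: C, bond orders sum to 3 (valence 4) → 1 H
  atom 12: C, bond orders sum to 3 (valence 4) → 1 H
  atom 13: C, bond orders sum to 4 (valence 4) → 0 H
  atom 14: C with explicit H count 0
  atom 15: O, bond orders sum to 2 (valence 2) → 0 H
  atom 16: C, bond orders sum to 1 (valence 4) → 3 H
Total hydrogens: 10.

10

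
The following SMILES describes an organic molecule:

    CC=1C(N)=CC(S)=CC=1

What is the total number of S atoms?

Scan the SMILES for S atoms (remember two-letter symbols like Cl and Br are single atoms).
Sulfur count: 1.

1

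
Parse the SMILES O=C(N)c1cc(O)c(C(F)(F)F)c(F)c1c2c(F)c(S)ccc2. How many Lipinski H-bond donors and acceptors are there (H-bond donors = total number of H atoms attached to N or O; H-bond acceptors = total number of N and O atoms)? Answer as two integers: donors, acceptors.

3, 3

Donors: find every N or O and count the H atoms it carries.
  atom 1 (O): bond orders sum to 2 → 0 H
  atom 3 (N): bond orders sum to 1 → 2 H
  atom 7 (O): bond orders sum to 1 → 1 H
Lipinski HBD = 3.
Acceptors: N atoms = 1, O atoms = 2 → HBA = 3.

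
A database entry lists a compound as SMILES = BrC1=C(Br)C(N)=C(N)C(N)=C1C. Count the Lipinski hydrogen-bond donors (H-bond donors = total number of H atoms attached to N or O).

Donors: find every N or O and count the H atoms it carries.
  atom 6 (N): bond orders sum to 1 → 2 H
  atom 8 (N): bond orders sum to 1 → 2 H
  atom 10 (N): bond orders sum to 1 → 2 H
Lipinski HBD = 6.

6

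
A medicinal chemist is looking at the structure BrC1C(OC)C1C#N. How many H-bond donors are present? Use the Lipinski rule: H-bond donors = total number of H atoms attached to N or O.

0

Donors: find every N or O and count the H atoms it carries.
  atom 4 (O): bond orders sum to 2 → 0 H
  atom 8 (N): bond orders sum to 3 → 0 H
Lipinski HBD = 0.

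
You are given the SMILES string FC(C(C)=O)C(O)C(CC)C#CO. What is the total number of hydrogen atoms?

13

Walk through each heavy atom and fill implicit hydrogens from standard valence (C 4, N 3, O 2, S 2, halogen 1):
  atom 1: F (halogen, monovalent) → 0 H
  atom 2: C, bond orders sum to 3 (valence 4) → 1 H
  atom 3: C, bond orders sum to 4 (valence 4) → 0 H
  atom 4: C, bond orders sum to 1 (valence 4) → 3 H
  atom 5: O, bond orders sum to 2 (valence 2) → 0 H
  atom 6: C, bond orders sum to 3 (valence 4) → 1 H
  atom 7: O, bond orders sum to 1 (valence 2) → 1 H
  atom 8: C, bond orders sum to 3 (valence 4) → 1 H
  atom 9: C, bond orders sum to 2 (valence 4) → 2 H
  atom 10: C, bond orders sum to 1 (valence 4) → 3 H
  atom 11: C, bond orders sum to 4 (valence 4) → 0 H
  atom 12: C, bond orders sum to 4 (valence 4) → 0 H
  atom 13: O, bond orders sum to 1 (valence 2) → 1 H
Total hydrogens: 13.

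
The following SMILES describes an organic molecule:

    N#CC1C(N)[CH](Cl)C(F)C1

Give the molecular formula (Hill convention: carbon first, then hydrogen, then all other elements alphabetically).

Walk through each heavy atom and fill implicit hydrogens from standard valence (C 4, N 3, O 2, S 2, halogen 1):
  atom 1: N, bond orders sum to 3 (valence 3) → 0 H
  atom 2: C, bond orders sum to 4 (valence 4) → 0 H
  atom 3: C, bond orders sum to 3 (valence 4) → 1 H
  atom 4: C, bond orders sum to 3 (valence 4) → 1 H
  atom 5: N, bond orders sum to 1 (valence 3) → 2 H
  atom 6: C with explicit H count 1
  atom 7: Cl (halogen, monovalent) → 0 H
  atom 8: C, bond orders sum to 3 (valence 4) → 1 H
  atom 9: F (halogen, monovalent) → 0 H
  atom 10: C, bond orders sum to 2 (valence 4) → 2 H
Totals → C:6, H:8, Cl:1, F:1, N:2.

C6H8ClFN2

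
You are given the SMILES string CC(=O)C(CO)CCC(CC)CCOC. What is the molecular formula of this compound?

C12H24O3

Walk through each heavy atom and fill implicit hydrogens from standard valence (C 4, N 3, O 2, S 2, halogen 1):
  atom 1: C, bond orders sum to 1 (valence 4) → 3 H
  atom 2: C, bond orders sum to 4 (valence 4) → 0 H
  atom 3: O, bond orders sum to 2 (valence 2) → 0 H
  atom 4: C, bond orders sum to 3 (valence 4) → 1 H
  atom 5: C, bond orders sum to 2 (valence 4) → 2 H
  atom 6: O, bond orders sum to 1 (valence 2) → 1 H
  atom 7: C, bond orders sum to 2 (valence 4) → 2 H
  atom 8: C, bond orders sum to 2 (valence 4) → 2 H
  atom 9: C, bond orders sum to 3 (valence 4) → 1 H
  atom 10: C, bond orders sum to 2 (valence 4) → 2 H
  atom 11: C, bond orders sum to 1 (valence 4) → 3 H
  atom 12: C, bond orders sum to 2 (valence 4) → 2 H
  atom 13: C, bond orders sum to 2 (valence 4) → 2 H
  atom 14: O, bond orders sum to 2 (valence 2) → 0 H
  atom 15: C, bond orders sum to 1 (valence 4) → 3 H
Totals → C:12, H:24, O:3.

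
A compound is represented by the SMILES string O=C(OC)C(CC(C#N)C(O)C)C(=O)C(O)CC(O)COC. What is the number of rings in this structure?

In SMILES, each pair of matching ring-closure digits denotes one ring-closing bond; the number of such bonds equals the number of independent rings.
Ring-closure bonds here: 0.

0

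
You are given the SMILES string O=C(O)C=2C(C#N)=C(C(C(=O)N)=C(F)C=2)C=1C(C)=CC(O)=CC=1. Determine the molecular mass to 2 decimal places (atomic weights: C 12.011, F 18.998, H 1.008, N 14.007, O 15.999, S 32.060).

First, the molecular formula is C16H11FN2O4 (counting implicit H from valence).
  C: 16 × 12.011 = 192.176
  F: 1 × 18.998 = 18.998
  H: 11 × 1.008 = 11.088
  N: 2 × 14.007 = 28.014
  O: 4 × 15.999 = 63.996
Sum: 16×12.011 + 1×18.998 + 11×1.008 + 2×14.007 + 4×15.999 = 314.272 → 314.27 g/mol.

314.27 g/mol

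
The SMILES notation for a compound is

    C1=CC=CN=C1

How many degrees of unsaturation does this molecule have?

Degree of unsaturation = (number of rings) + (number of π bonds).
Ring closures in the SMILES: 1.
π bonds: 3 double bonds (each 1 DoU) → 3 DoU from unsaturation.
Total DoU = 1 + 3 = 4.

4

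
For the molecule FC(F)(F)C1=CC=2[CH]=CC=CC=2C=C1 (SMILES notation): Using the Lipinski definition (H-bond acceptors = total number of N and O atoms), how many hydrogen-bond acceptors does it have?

N atoms: 0; O atoms: 0.
Lipinski HBA = 0 + 0 = 0.

0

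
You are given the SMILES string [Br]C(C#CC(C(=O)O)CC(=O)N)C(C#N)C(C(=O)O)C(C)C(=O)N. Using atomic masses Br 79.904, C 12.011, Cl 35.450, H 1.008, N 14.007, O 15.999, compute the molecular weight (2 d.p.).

First, the molecular formula is C14H16BrN3O6 (counting implicit H from valence).
  Br: 1 × 79.904 = 79.904
  C: 14 × 12.011 = 168.154
  H: 16 × 1.008 = 16.128
  N: 3 × 14.007 = 42.021
  O: 6 × 15.999 = 95.994
Sum: 1×79.904 + 14×12.011 + 16×1.008 + 3×14.007 + 6×15.999 = 402.201 → 402.20 g/mol.

402.20 g/mol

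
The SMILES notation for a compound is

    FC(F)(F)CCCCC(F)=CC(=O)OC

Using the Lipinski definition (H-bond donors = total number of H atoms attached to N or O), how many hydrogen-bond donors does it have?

Donors: find every N or O and count the H atoms it carries.
  atom 13 (O): bond orders sum to 2 → 0 H
  atom 14 (O): bond orders sum to 2 → 0 H
Lipinski HBD = 0.

0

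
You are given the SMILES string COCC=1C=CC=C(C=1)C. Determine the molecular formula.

C9H12O

Walk through each heavy atom and fill implicit hydrogens from standard valence (C 4, N 3, O 2, S 2, halogen 1):
  atom 1: C, bond orders sum to 1 (valence 4) → 3 H
  atom 2: O, bond orders sum to 2 (valence 2) → 0 H
  atom 3: C, bond orders sum to 2 (valence 4) → 2 H
  atom 4: C, bond orders sum to 4 (valence 4) → 0 H
  atom 5: C, bond orders sum to 3 (valence 4) → 1 H
  atom 6: C, bond orders sum to 3 (valence 4) → 1 H
  atom 7: C, bond orders sum to 3 (valence 4) → 1 H
  atom 8: C, bond orders sum to 4 (valence 4) → 0 H
  atom 9: C, bond orders sum to 3 (valence 4) → 1 H
  atom 10: C, bond orders sum to 1 (valence 4) → 3 H
Totals → C:9, H:12, O:1.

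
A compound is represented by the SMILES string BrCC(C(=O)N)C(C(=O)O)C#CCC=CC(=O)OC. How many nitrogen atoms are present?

1

Scan the SMILES for N atoms (remember two-letter symbols like Cl and Br are single atoms).
Nitrogen count: 1.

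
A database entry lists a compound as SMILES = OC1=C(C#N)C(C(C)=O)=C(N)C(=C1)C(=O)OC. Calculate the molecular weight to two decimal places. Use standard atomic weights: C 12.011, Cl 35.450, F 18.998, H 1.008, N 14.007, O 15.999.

First, the molecular formula is C11H10N2O4 (counting implicit H from valence).
  C: 11 × 12.011 = 132.121
  H: 10 × 1.008 = 10.080
  N: 2 × 14.007 = 28.014
  O: 4 × 15.999 = 63.996
Sum: 11×12.011 + 10×1.008 + 2×14.007 + 4×15.999 = 234.211 → 234.21 g/mol.

234.21 g/mol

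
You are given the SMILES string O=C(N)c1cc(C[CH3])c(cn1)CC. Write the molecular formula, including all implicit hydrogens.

Walk through each heavy atom and fill implicit hydrogens from standard valence (C 4, N 3, O 2, S 2, halogen 1); for lowercase aromatic atoms, an aromatic c carries 1 H when it has two neighbours and 0 H with three, and aromatic n carries 0 H:
  atom 1: O, bond orders sum to 2 (valence 2) → 0 H
  atom 2: C, bond orders sum to 4 (valence 4) → 0 H
  atom 3: N, bond orders sum to 1 (valence 3) → 2 H
  atom 4: aromatic c, 3 neighbours → 0 H
  atom 5: aromatic c, 2 neighbours → 1 H
  atom 6: aromatic c, 3 neighbours → 0 H
  atom 7: C, bond orders sum to 2 (valence 4) → 2 H
  atom 8: C with explicit H count 3
  atom 9: aromatic c, 3 neighbours → 0 H
  atom 10: aromatic c, 2 neighbours → 1 H
  atom 11: aromatic n, 2 neighbours → 0 H
  atom 12: C, bond orders sum to 2 (valence 4) → 2 H
  atom 13: C, bond orders sum to 1 (valence 4) → 3 H
Totals → C:10, H:14, N:2, O:1.
In Hill order: C10H14N2O.

C10H14N2O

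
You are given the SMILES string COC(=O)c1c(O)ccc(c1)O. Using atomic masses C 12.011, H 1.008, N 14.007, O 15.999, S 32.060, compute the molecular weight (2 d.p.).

168.15 g/mol

First, the molecular formula is C8H8O4 (counting implicit H from valence).
  C: 8 × 12.011 = 96.088
  H: 8 × 1.008 = 8.064
  O: 4 × 15.999 = 63.996
Sum: 8×12.011 + 8×1.008 + 4×15.999 = 168.148 → 168.15 g/mol.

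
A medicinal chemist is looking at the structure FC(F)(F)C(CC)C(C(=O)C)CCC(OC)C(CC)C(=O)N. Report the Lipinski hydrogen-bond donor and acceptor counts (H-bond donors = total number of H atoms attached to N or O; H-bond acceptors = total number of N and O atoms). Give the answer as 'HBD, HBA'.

2, 4

Donors: find every N or O and count the H atoms it carries.
  atom 10 (O): bond orders sum to 2 → 0 H
  atom 15 (O): bond orders sum to 2 → 0 H
  atom 21 (O): bond orders sum to 2 → 0 H
  atom 22 (N): bond orders sum to 1 → 2 H
Lipinski HBD = 2.
Acceptors: N atoms = 1, O atoms = 3 → HBA = 4.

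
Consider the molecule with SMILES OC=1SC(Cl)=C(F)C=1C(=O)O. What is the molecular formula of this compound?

C5H2ClFO3S

Walk through each heavy atom and fill implicit hydrogens from standard valence (C 4, N 3, O 2, S 2, halogen 1):
  atom 1: O, bond orders sum to 1 (valence 2) → 1 H
  atom 2: C, bond orders sum to 4 (valence 4) → 0 H
  atom 3: S, bond orders sum to 2 (valence 2) → 0 H
  atom 4: C, bond orders sum to 4 (valence 4) → 0 H
  atom 5: Cl (halogen, monovalent) → 0 H
  atom 6: C, bond orders sum to 4 (valence 4) → 0 H
  atom 7: F (halogen, monovalent) → 0 H
  atom 8: C, bond orders sum to 4 (valence 4) → 0 H
  atom 9: C, bond orders sum to 4 (valence 4) → 0 H
  atom 10: O, bond orders sum to 2 (valence 2) → 0 H
  atom 11: O, bond orders sum to 1 (valence 2) → 1 H
Totals → C:5, H:2, Cl:1, F:1, O:3, S:1.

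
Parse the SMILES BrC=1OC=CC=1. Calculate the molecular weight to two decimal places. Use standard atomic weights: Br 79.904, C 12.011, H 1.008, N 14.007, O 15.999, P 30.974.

First, the molecular formula is C4H3BrO (counting implicit H from valence).
  Br: 1 × 79.904 = 79.904
  C: 4 × 12.011 = 48.044
  H: 3 × 1.008 = 3.024
  O: 1 × 15.999 = 15.999
Sum: 1×79.904 + 4×12.011 + 3×1.008 + 1×15.999 = 146.971 → 146.97 g/mol.

146.97 g/mol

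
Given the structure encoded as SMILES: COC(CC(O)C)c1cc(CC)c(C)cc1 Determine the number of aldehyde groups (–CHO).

Scan the SMILES for the aldehyde motif — none present.
Groups that are present: 1 ether, 1 hydroxyl.

0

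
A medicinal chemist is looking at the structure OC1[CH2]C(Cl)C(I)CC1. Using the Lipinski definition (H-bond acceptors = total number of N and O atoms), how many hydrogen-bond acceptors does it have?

1

N atoms: 0; O atoms: 1.
Lipinski HBA = 0 + 1 = 1.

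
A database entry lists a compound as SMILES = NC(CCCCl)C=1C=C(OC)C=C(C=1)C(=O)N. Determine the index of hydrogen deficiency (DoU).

5

Degree of unsaturation = (number of rings) + (number of π bonds).
Ring closures in the SMILES: 1.
π bonds: 4 double bonds (each 1 DoU) → 4 DoU from unsaturation.
Total DoU = 1 + 4 = 5.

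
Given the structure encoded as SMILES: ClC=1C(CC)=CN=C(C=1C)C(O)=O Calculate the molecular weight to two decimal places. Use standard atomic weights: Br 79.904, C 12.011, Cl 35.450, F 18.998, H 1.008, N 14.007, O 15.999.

199.63 g/mol

First, the molecular formula is C9H10ClNO2 (counting implicit H from valence).
  C: 9 × 12.011 = 108.099
  Cl: 1 × 35.450 = 35.450
  H: 10 × 1.008 = 10.080
  N: 1 × 14.007 = 14.007
  O: 2 × 15.999 = 31.998
Sum: 9×12.011 + 1×35.450 + 10×1.008 + 1×14.007 + 2×15.999 = 199.634 → 199.63 g/mol.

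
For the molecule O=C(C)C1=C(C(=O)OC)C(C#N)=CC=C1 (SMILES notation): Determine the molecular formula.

Walk through each heavy atom and fill implicit hydrogens from standard valence (C 4, N 3, O 2, S 2, halogen 1):
  atom 1: O, bond orders sum to 2 (valence 2) → 0 H
  atom 2: C, bond orders sum to 4 (valence 4) → 0 H
  atom 3: C, bond orders sum to 1 (valence 4) → 3 H
  atom 4: C, bond orders sum to 4 (valence 4) → 0 H
  atom 5: C, bond orders sum to 4 (valence 4) → 0 H
  atom 6: C, bond orders sum to 4 (valence 4) → 0 H
  atom 7: O, bond orders sum to 2 (valence 2) → 0 H
  atom 8: O, bond orders sum to 2 (valence 2) → 0 H
  atom 9: C, bond orders sum to 1 (valence 4) → 3 H
  atom 10: C, bond orders sum to 4 (valence 4) → 0 H
  atom 11: C, bond orders sum to 4 (valence 4) → 0 H
  atom 12: N, bond orders sum to 3 (valence 3) → 0 H
  atom 13: C, bond orders sum to 3 (valence 4) → 1 H
  atom 14: C, bond orders sum to 3 (valence 4) → 1 H
  atom 15: C, bond orders sum to 3 (valence 4) → 1 H
Totals → C:11, H:9, N:1, O:3.
In Hill order: C11H9NO3.

C11H9NO3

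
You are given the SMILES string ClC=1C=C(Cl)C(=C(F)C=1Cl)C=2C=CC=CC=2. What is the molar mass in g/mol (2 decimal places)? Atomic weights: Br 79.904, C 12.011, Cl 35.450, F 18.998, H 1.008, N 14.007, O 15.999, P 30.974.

275.53 g/mol

First, the molecular formula is C12H6Cl3F (counting implicit H from valence).
  C: 12 × 12.011 = 144.132
  Cl: 3 × 35.450 = 106.350
  F: 1 × 18.998 = 18.998
  H: 6 × 1.008 = 6.048
Sum: 12×12.011 + 3×35.450 + 1×18.998 + 6×1.008 = 275.528 → 275.53 g/mol.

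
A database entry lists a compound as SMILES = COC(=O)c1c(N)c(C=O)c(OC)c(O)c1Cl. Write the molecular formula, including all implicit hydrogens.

C10H10ClNO5

Walk through each heavy atom and fill implicit hydrogens from standard valence (C 4, N 3, O 2, S 2, halogen 1); for lowercase aromatic atoms, an aromatic c carries 1 H when it has two neighbours and 0 H with three, and aromatic n carries 0 H:
  atom 1: C, bond orders sum to 1 (valence 4) → 3 H
  atom 2: O, bond orders sum to 2 (valence 2) → 0 H
  atom 3: C, bond orders sum to 4 (valence 4) → 0 H
  atom 4: O, bond orders sum to 2 (valence 2) → 0 H
  atom 5: aromatic c, 3 neighbours → 0 H
  atom 6: aromatic c, 3 neighbours → 0 H
  atom 7: N, bond orders sum to 1 (valence 3) → 2 H
  atom 8: aromatic c, 3 neighbours → 0 H
  atom 9: C, bond orders sum to 3 (valence 4) → 1 H
  atom 10: O, bond orders sum to 2 (valence 2) → 0 H
  atom 11: aromatic c, 3 neighbours → 0 H
  atom 12: O, bond orders sum to 2 (valence 2) → 0 H
  atom 13: C, bond orders sum to 1 (valence 4) → 3 H
  atom 14: aromatic c, 3 neighbours → 0 H
  atom 15: O, bond orders sum to 1 (valence 2) → 1 H
  atom 16: aromatic c, 3 neighbours → 0 H
  atom 17: Cl (halogen, monovalent) → 0 H
Totals → C:10, H:10, Cl:1, N:1, O:5.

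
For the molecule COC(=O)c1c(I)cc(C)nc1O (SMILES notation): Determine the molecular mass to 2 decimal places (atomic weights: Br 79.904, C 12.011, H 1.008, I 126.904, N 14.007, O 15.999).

First, the molecular formula is C8H8INO3 (counting implicit H from valence).
  C: 8 × 12.011 = 96.088
  H: 8 × 1.008 = 8.064
  I: 1 × 126.904 = 126.904
  N: 1 × 14.007 = 14.007
  O: 3 × 15.999 = 47.997
Sum: 8×12.011 + 8×1.008 + 1×126.904 + 1×14.007 + 3×15.999 = 293.060 → 293.06 g/mol.

293.06 g/mol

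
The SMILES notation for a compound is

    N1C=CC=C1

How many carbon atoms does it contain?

Count every carbon token in the SMILES (each C, including those in ring-closure positions and inside branches).
Carbon count: 4.

4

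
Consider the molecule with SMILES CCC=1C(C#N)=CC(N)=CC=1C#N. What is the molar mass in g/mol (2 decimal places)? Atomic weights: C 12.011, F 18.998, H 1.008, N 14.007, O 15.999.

171.20 g/mol

First, the molecular formula is C10H9N3 (counting implicit H from valence).
  C: 10 × 12.011 = 120.110
  H: 9 × 1.008 = 9.072
  N: 3 × 14.007 = 42.021
Sum: 10×12.011 + 9×1.008 + 3×14.007 = 171.203 → 171.20 g/mol.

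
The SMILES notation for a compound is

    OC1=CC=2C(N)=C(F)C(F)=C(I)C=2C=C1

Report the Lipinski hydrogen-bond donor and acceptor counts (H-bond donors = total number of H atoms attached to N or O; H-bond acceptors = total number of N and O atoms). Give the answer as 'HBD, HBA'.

Donors: find every N or O and count the H atoms it carries.
  atom 1 (O): bond orders sum to 1 → 1 H
  atom 6 (N): bond orders sum to 1 → 2 H
Lipinski HBD = 3.
Acceptors: N atoms = 1, O atoms = 1 → HBA = 2.

3, 2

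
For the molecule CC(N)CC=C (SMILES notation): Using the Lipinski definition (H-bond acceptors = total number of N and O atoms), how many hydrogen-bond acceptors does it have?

1

N atoms: 1; O atoms: 0.
Lipinski HBA = 1 + 0 = 1.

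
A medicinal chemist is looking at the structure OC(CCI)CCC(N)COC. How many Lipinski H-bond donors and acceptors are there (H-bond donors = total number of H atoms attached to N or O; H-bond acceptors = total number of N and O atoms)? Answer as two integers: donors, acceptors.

Donors: find every N or O and count the H atoms it carries.
  atom 1 (O): bond orders sum to 1 → 1 H
  atom 9 (N): bond orders sum to 1 → 2 H
  atom 11 (O): bond orders sum to 2 → 0 H
Lipinski HBD = 3.
Acceptors: N atoms = 1, O atoms = 2 → HBA = 3.

3, 3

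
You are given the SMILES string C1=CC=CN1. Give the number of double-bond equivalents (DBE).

Molecular formula: C4H5N.
DoU = (2C + 2 + N − H − X) / 2, where X is the halogen count and O/S are ignored.
    = (2·4 + 2 + 1 − 5 − 0) / 2 = 6 / 2 = 3.

3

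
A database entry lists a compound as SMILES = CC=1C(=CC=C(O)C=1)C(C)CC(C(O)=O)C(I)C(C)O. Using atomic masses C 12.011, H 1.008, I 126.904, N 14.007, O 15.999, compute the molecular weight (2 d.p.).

392.23 g/mol

First, the molecular formula is C15H21IO4 (counting implicit H from valence).
  C: 15 × 12.011 = 180.165
  H: 21 × 1.008 = 21.168
  I: 1 × 126.904 = 126.904
  O: 4 × 15.999 = 63.996
Sum: 15×12.011 + 21×1.008 + 1×126.904 + 4×15.999 = 392.233 → 392.23 g/mol.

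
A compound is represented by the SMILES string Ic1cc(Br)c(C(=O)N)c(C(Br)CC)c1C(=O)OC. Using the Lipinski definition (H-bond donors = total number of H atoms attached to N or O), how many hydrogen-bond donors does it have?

2

Donors: find every N or O and count the H atoms it carries.
  atom 8 (O): bond orders sum to 2 → 0 H
  atom 9 (N): bond orders sum to 1 → 2 H
  atom 17 (O): bond orders sum to 2 → 0 H
  atom 18 (O): bond orders sum to 2 → 0 H
Lipinski HBD = 2.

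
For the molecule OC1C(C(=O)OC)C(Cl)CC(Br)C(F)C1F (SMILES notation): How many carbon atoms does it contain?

9

Count every carbon token in the SMILES (each C, including those in ring-closure positions and inside branches).
Carbon count: 9.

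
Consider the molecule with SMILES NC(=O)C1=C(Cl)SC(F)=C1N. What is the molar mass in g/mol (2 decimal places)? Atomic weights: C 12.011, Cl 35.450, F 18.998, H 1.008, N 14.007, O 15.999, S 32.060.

194.61 g/mol

First, the molecular formula is C5H4ClFN2OS (counting implicit H from valence).
  C: 5 × 12.011 = 60.055
  Cl: 1 × 35.450 = 35.450
  F: 1 × 18.998 = 18.998
  H: 4 × 1.008 = 4.032
  N: 2 × 14.007 = 28.014
  O: 1 × 15.999 = 15.999
  S: 1 × 32.060 = 32.060
Sum: 5×12.011 + 1×35.450 + 1×18.998 + 4×1.008 + 2×14.007 + 1×15.999 + 1×32.060 = 194.608 → 194.61 g/mol.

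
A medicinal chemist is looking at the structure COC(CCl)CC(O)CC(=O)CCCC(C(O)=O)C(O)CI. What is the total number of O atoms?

Scan the SMILES for O atoms (remember two-letter symbols like Cl and Br are single atoms).
Oxygen count: 6.

6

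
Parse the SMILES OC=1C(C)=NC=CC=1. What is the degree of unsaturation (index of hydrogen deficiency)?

4

Degree of unsaturation = (number of rings) + (number of π bonds).
Ring closures in the SMILES: 1.
π bonds: 3 double bonds (each 1 DoU) → 3 DoU from unsaturation.
Total DoU = 1 + 3 = 4.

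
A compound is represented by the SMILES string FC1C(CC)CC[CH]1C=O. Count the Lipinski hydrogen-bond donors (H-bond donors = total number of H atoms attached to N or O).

0

Donors: find every N or O and count the H atoms it carries.
  atom 10 (O): bond orders sum to 2 → 0 H
Lipinski HBD = 0.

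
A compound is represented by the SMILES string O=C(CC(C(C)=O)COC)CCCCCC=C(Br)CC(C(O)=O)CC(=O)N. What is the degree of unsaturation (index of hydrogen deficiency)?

5

Degree of unsaturation = (number of rings) + (number of π bonds).
Ring closures in the SMILES: 0.
π bonds: 5 double bonds (each 1 DoU) → 5 DoU from unsaturation.
Total DoU = 0 + 5 = 5.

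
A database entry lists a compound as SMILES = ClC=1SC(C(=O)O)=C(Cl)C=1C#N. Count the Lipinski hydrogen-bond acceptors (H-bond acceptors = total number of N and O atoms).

3

N atoms: 1; O atoms: 2.
Lipinski HBA = 1 + 2 = 3.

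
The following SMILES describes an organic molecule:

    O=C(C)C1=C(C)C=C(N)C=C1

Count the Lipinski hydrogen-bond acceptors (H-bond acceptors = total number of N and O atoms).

2

N atoms: 1; O atoms: 1.
Lipinski HBA = 1 + 1 = 2.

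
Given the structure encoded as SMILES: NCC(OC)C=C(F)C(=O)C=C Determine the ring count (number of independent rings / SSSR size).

In SMILES, each pair of matching ring-closure digits denotes one ring-closing bond; the number of such bonds equals the number of independent rings.
Ring-closure bonds here: 0.

0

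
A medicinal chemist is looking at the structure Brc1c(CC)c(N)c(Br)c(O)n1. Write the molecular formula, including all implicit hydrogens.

C7H8Br2N2O

Walk through each heavy atom and fill implicit hydrogens from standard valence (C 4, N 3, O 2, S 2, halogen 1); for lowercase aromatic atoms, an aromatic c carries 1 H when it has two neighbours and 0 H with three, and aromatic n carries 0 H:
  atom 1: Br (halogen, monovalent) → 0 H
  atom 2: aromatic c, 3 neighbours → 0 H
  atom 3: aromatic c, 3 neighbours → 0 H
  atom 4: C, bond orders sum to 2 (valence 4) → 2 H
  atom 5: C, bond orders sum to 1 (valence 4) → 3 H
  atom 6: aromatic c, 3 neighbours → 0 H
  atom 7: N, bond orders sum to 1 (valence 3) → 2 H
  atom 8: aromatic c, 3 neighbours → 0 H
  atom 9: Br (halogen, monovalent) → 0 H
  atom 10: aromatic c, 3 neighbours → 0 H
  atom 11: O, bond orders sum to 1 (valence 2) → 1 H
  atom 12: aromatic n, 2 neighbours → 0 H
Totals → C:7, H:8, Br:2, N:2, O:1.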